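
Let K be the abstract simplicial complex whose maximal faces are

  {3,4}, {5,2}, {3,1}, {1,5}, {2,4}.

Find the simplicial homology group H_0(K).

Take the total order 1 < 2 < 3 < 4 < 5 on the vertex set. Then K (dimension 1) consists of the simplices:

  0-simplices (5): [1], [2], [3], [4], [5]
  1-simplices (5): [1,3], [1,5], [2,4], [2,5], [3,4]

Hence C_0 ≅ Z^5, C_1 ≅ Z^5.

Boundary ∂_1: C_1 → C_0 maps an edge to its endpoints' difference, ∂[p,q] = q − p. For instance
  ∂[2,4] = [4] − [2].
The 5×5 boundary matrix has rank 4 and Smith normal form diag(1,1,1,1).

Now H_k = ker ∂_k / im ∂_{k+1}, so:

  H_0: rank C_0 − rank ∂_1 = 5 − 4 = 1, and the invariant factors of ∂_1 are all 1, so H_0 = Z.

(K is a triangulation of the circle S^1.)

H_0 ≅ Z.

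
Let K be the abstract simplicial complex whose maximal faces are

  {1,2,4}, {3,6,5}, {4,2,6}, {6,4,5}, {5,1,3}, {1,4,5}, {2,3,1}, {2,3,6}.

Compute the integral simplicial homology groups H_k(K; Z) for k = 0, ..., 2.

Take the total order 1 < 2 < 3 < 4 < 5 < 6 on the vertex set. Then K (dimension 2) consists of the simplices:

  0-simplices (6): [1], [2], [3], [4], [5], [6]
  1-simplices (12): [1,2], [1,3], [1,4], [1,5], [2,3], [2,4], [2,6], [3,5], [3,6], [4,5], [4,6], [5,6]
  2-simplices (8): [1,2,3], [1,2,4], [1,3,5], [1,4,5], [2,3,6], [2,4,6], [3,5,6], [4,5,6]

Hence C_0 ≅ Z^6, C_1 ≅ Z^12, C_2 ≅ Z^8.

Boundary ∂_1: C_1 → C_0 maps an edge to its endpoints' difference, ∂[p,q] = q − p. For instance
  ∂[1,3] = [3] − [1].
The 6×12 boundary matrix has rank 5 and Smith normal form diag(1,1,1,1,1).

Boundary ∂_2: C_2 → C_1 maps a triangle to the signed sum of its edges. For instance
  ∂[2,3,6] = [3,6] − [2,6] + [2,3],
  ∂[2,4,6] = [4,6] − [2,6] + [2,4].
The 12×8 boundary matrix has rank 7 and Smith normal form diag(1,1,1,1,1,1,1).

Reading off H_k = ker ∂_k / im ∂_{k+1}:

  H_0: rank C_0 − rank ∂_1 = 6 − 5 = 1, and the invariant factors of ∂_1 are all 1, so H_0 = Z.
  H_1: rank ker ∂_1 − rank ∂_2 = (12 − 5) − 7 = 0, and the invariant factors of ∂_2 are all 1, so H_1 = 0.
  H_2: rank ker ∂_2 − rank ∂_3 = (8 − 7) − 0 = 1, and there is no ∂_3, so H_2 = Z.

As a check, the Euler characteristic is 6 − 12 + 8 = 2, which agrees with 1 − 0 + 1 = 2.

H_0 ≅ Z,  H_1 = 0,  H_2 ≅ Z.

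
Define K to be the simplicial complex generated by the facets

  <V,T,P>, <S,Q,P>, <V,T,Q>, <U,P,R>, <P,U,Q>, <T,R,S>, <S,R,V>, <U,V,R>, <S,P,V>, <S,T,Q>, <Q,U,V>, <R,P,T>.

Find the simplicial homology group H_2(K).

H_2 ≅ 0.

Fix the vertex order P < Q < R < S < T < U < V and write every simplex with vertices in increasing order. Then dim K = 2 and the simplices of K are:

  0-simplices (7): P, Q, R, S, T, U, V
  1-simplices (18): PQ, PR, PS, PT, PU, PV, QS, QT, QU, QV, RS, RT, RU, RV, ST, SV, TV, UV
  2-simplices (12): PQS, PQU, PRT, PRU, PSV, PTV, QST, QTV, QUV, RST, RSV, RUV

giving chain groups C_0 ≅ Z^7, C_1 ≅ Z^18, C_2 ≅ Z^12.

Boundary ∂_1: C_1 → C_0 maps an edge to its endpoints' difference, ∂[p,q] = q − p.
This gives a 7×18 integer matrix of rank 6; reducing to Smith normal form yields diagonal entries (1,1,1,1,1,1).

∂_2: C_2 → C_1 sends each 2-simplex [p,q,r] to [q,r] − [p,r] + [p,q]. For instance
  ∂PQS = QS − PS + PQ,
  ∂QTV = TV − QV + QT.
The 18×12 boundary matrix has rank 12 and Smith normal form diag(1,1,1,1,1,1,1,1,1,1,1,2).

From H_k ≅ ker(∂_k) / im(∂_{k+1}) we obtain:

  H_2: rank ker ∂_2 − rank ∂_3 = (12 − 12) − 0 = 0, and there is no ∂_3, so H_2 = 0.

(K is a triangulation of the real projective plane RP^2.)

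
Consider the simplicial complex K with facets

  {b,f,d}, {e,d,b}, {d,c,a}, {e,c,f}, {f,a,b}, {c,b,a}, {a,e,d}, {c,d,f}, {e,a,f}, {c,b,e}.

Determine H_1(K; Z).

H_1 ≅ Z/2.

Take the total order a < b < c < d < e < f on the vertex set. Then K (dimension 2) consists of the simplices:

  0-simplices (6): a, b, c, d, e, f
  1-simplices (15): ab, ac, ad, ae, af, bc, bd, be, bf, cd, ce, cf, de, df, ef
  2-simplices (10): abc, abf, acd, ade, aef, bce, bde, bdf, cdf, cef

so the chain groups are C_0 ≅ Z^6, C_1 ≅ Z^15, C_2 ≅ Z^10.

Boundary ∂_1: C_1 → C_0 sends each edge [p,q] (with p < q) to q − p.
The resulting 6×15 matrix has rank 5, and its Smith normal form has invariant factors (1,1,1,1,1).

Boundary ∂_2: C_2 → C_1 acts by ∂[p,q,r] = [q,r] − [p,r] + [p,q]. For instance
  ∂cdf = df − cf + cd,
  ∂ade = de − ae + ad.
As a 15×10 matrix over Z this has rank 10, with invariant factors (1,1,1,1,1,1,1,1,1,2).

From H_k ≅ ker(∂_k) / im(∂_{k+1}) we obtain:

  H_1: rank ker ∂_1 − rank ∂_2 = (15 − 5) − 10 = 0, and ∂_2 has invariant factor 2 > 1, so H_1 ≅ Z/2.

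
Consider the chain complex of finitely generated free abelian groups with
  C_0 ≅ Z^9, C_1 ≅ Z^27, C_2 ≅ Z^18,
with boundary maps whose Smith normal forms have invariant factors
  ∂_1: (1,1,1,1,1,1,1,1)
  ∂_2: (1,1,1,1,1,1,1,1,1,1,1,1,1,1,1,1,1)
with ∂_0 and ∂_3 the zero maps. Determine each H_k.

H_0: b_0 = 9 − 0 − 8 = 1; torsion from ∂_1 factors > 1: none. So H_0 ≅ Z.
H_1: b_1 = 27 − 8 − 17 = 2; torsion from ∂_2 factors > 1: none. So H_1 ≅ Z^2.
H_2: b_2 = 18 − 17 − 0 = 1; torsion from ∂_3 factors > 1: none. So H_2 ≅ Z.

H_0 ≅ Z,  H_1 ≅ Z^2,  H_2 ≅ Z.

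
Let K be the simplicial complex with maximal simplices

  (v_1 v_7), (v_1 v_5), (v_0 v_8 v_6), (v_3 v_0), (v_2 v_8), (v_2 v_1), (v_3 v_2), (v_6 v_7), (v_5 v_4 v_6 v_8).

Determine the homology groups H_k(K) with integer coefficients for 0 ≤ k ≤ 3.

H_0 = Z,  H_1 = Z^3,  H_2 = 0,  H_3 = 0.

We work with the vertex ordering v_0 < v_1 < v_2 < v_3 < v_4 < v_5 < v_6 < v_7 < v_8. The simplices of K, each written with vertices in increasing order, are:

  0-simplices (9): [v_0], [v_1], [v_2], [v_3], [v_4], [v_5], [v_6], [v_7], [v_8]
  1-simplices (15): (15 of them)
  2-simplices (5): [v_0,v_6,v_8], [v_4,v_5,v_6], [v_4,v_5,v_8], [v_4,v_6,v_8], [v_5,v_6,v_8]
  3-simplices (1): [v_4,v_5,v_6,v_8]

Hence C_0 ≅ Z^9, C_1 ≅ Z^15, C_2 ≅ Z^5, C_3 ≅ Z^1.

The boundary map ∂_1: C_1 → C_0 maps an edge to its endpoints' difference, ∂[p,q] = q − p. For instance
  ∂[v_0,v_6] = [v_6] − [v_0].
The resulting 9×15 matrix has rank 8, and its Smith normal form has invariant factors (1,1,1,1,1,1,1,1).

Boundary ∂_2: C_2 → C_1 sends each 2-simplex [p,q,r] to [q,r] − [p,r] + [p,q]. For instance
  ∂[v_4,v_6,v_8] = [v_6,v_8] − [v_4,v_8] + [v_4,v_6],
  ∂[v_4,v_5,v_6] = [v_5,v_6] − [v_4,v_6] + [v_4,v_5].
This gives a 15×5 integer matrix of rank 4; reducing to Smith normal form yields diagonal entries (1,1,1,1).

∂_3: C_3 → C_2 sends each 3-simplex σ to the alternating sum Σ_i (−1)^i (σ with its i-th vertex removed). For instance
  ∂[v_4,v_5,v_6,v_8] = [v_5,v_6,v_8] − [v_4,v_6,v_8] + [v_4,v_5,v_8] − [v_4,v_5,v_6].
The 5×1 boundary matrix has rank 1 and Smith normal form diag(1).

Now H_k = ker ∂_k / im ∂_{k+1}, so:

  H_0: rank C_0 − rank ∂_1 = 9 − 8 = 1, and the invariant factors of ∂_1 are all 1, so H_0 ≅ Z.
  H_1: rank ker ∂_1 − rank ∂_2 = (15 − 8) − 4 = 3, and the invariant factors of ∂_2 are all 1, so H_1 ≅ Z^3.
  H_2: rank ker ∂_2 − rank ∂_3 = (5 − 4) − 1 = 0, and the invariant factors of ∂_3 are all 1, so H_2 ≅ 0.
  H_3: rank ker ∂_3 − rank ∂_4 = (1 − 1) − 0 = 0, and there is no ∂_4, so H_3 ≅ 0.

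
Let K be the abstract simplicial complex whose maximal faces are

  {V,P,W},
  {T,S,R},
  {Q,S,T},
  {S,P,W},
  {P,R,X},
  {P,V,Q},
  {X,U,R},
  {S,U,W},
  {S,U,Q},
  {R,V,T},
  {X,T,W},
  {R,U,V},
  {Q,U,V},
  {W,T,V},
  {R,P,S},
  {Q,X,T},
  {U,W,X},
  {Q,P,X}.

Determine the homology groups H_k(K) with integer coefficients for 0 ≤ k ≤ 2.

H_0 ≅ Z,  H_1 ≅ Z^2,  H_2 ≅ Z.

We work with the vertex ordering P < Q < R < S < T < U < V < W < X. The simplices of K, each written with vertices in increasing order, are:

  0-simplices (9): P, Q, R, S, T, U, V, W, X
  1-simplices (27): PQ, PR, PS, PV, PW, PX, QS, QT, QU, QV, QX, RS, RT, RU, RV, RX, ST, SU, SW, TV, TW, TX, UV, UW, UX, VW, WX
  2-simplices (18): PQV, PQX, PRS, PRX, PSW, PVW, QST, QSU, QTX, QUV, RST, RTV, RUV, RUX, SUW, TVW, TWX, UWX

giving chain groups C_0 ≅ Z^9, C_1 ≅ Z^27, C_2 ≅ Z^18.

∂_1: C_1 → C_0 maps an edge to its endpoints' difference, ∂[p,q] = q − p. For instance
  ∂QT = T − Q.
The 9×27 boundary matrix has rank 8 and Smith normal form diag(1,1,1,1,1,1,1,1).

Boundary ∂_2: C_2 → C_1 acts by ∂[p,q,r] = [q,r] − [p,r] + [p,q]. For instance
  ∂PQV = QV − PV + PQ,
  ∂TWX = WX − TX + TW.
This gives a 27×18 integer matrix of rank 17; reducing to Smith normal form yields diagonal entries (1,1,1,1,1,1,1,1,1,1,1,1,1,1,1,1,1).

Now H_k = ker ∂_k / im ∂_{k+1}, so:

  H_0: rank C_0 − rank ∂_1 = 9 − 8 = 1, and the invariant factors of ∂_1 are all 1, so H_0 = Z.
  H_1: rank ker ∂_1 − rank ∂_2 = (27 − 8) − 17 = 2, and the invariant factors of ∂_2 are all 1, so H_1 = Z^2.
  H_2: rank ker ∂_2 − rank ∂_3 = (18 − 17) − 0 = 1, and there is no ∂_3, so H_2 = Z.

As a check, the Euler characteristic is 9 − 27 + 18 = 0, which agrees with 1 − 2 + 1 = 0.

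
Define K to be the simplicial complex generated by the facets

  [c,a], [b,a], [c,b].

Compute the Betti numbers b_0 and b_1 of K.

b_0 = 1, b_1 = 1.

Take the total order a < b < c on the vertex set. Then K (dimension 1) consists of the simplices:

  0-simplices (3): a, b, c
  1-simplices (3): ab, ac, bc

Hence C_0 ≅ Z^3, C_1 ≅ Z^3.

Boundary ∂_1: C_1 → C_0 sends each edge [p,q] (with p < q) to q − p. For instance
  ∂ac = c − a.
The resulting 3×3 matrix has rank 2, and its Smith normal form has invariant factors (1,1).

Computing H_k = (kernel of ∂_k) / (image of ∂_{k+1}):

  H_0: rank C_0 − rank ∂_1 = 3 − 2 = 1, and the invariant factors of ∂_1 are all 1, so H_0 ≅ Z.
  H_1: rank ker ∂_1 − rank ∂_2 = (3 − 2) − 0 = 1, and there is no ∂_2, so H_1 ≅ Z.

As a check, the Euler characteristic is 3 − 3 = 0, which agrees with 1 − 1 = 0.

Hence the Betti numbers are b_0 = 1, b_1 = 1.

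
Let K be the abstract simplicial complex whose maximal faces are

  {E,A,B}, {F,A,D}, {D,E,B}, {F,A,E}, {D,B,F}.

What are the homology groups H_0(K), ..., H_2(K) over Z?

H_0 = Z,  H_1 = Z,  H_2 = 0.

We work with the vertex ordering A < B < D < E < F. The simplices of K, each written with vertices in increasing order, are:

  0-simplices (5): A, B, D, E, F
  1-simplices (10): AB, AD, AE, AF, BD, BE, BF, DE, DF, EF
  2-simplices (5): ABE, ADF, AEF, BDE, BDF

giving chain groups C_0 ≅ Z^5, C_1 ≅ Z^10, C_2 ≅ Z^5.

∂_1: C_1 → C_0 maps an edge to its endpoints' difference, ∂[p,q] = q − p. For instance
  ∂BD = D − B.
This gives a 5×10 integer matrix of rank 4; reducing to Smith normal form yields diagonal entries (1,1,1,1).

Boundary ∂_2: C_2 → C_1 maps a triangle to the signed sum of its edges. For instance
  ∂BDF = DF − BF + BD,
  ∂AEF = EF − AF + AE.
As a 10×5 matrix over Z this has rank 5, with invariant factors (1,1,1,1,1).

Now H_k = ker ∂_k / im ∂_{k+1}, so:

  H_0: rank C_0 − rank ∂_1 = 5 − 4 = 1, and the invariant factors of ∂_1 are all 1, so H_0 ≅ Z.
  H_1: rank ker ∂_1 − rank ∂_2 = (10 − 4) − 5 = 1, and the invariant factors of ∂_2 are all 1, so H_1 ≅ Z.
  H_2: rank ker ∂_2 − rank ∂_3 = (5 − 5) − 0 = 0, and there is no ∂_3, so H_2 ≅ 0.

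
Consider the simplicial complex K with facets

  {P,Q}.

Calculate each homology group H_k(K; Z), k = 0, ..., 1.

Fix the vertex order P < Q and write every simplex with vertices in increasing order. Then dim K = 1 and the simplices of K are:

  0-simplices (2): P, Q
  1-simplices (1): PQ

Hence C_0 ≅ Z^2, C_1 ≅ Z^1.

∂_1: C_1 → C_0 is given by ∂[p,q] = [q] − [p]. For instance
  ∂PQ = Q − P.
The resulting 2×1 matrix has rank 1, and its Smith normal form has invariant factors (1).

Computing H_k = (kernel of ∂_k) / (image of ∂_{k+1}):

  H_0: rank C_0 − rank ∂_1 = 2 − 1 = 1, and the invariant factors of ∂_1 are all 1, so H_0 = Z.
  H_1: rank ker ∂_1 − rank ∂_2 = (1 − 1) − 0 = 0, and there is no ∂_2, so H_1 = 0.

(K is a triangulation of the 1-simplex.)

H_0 = Z,  H_1 = 0.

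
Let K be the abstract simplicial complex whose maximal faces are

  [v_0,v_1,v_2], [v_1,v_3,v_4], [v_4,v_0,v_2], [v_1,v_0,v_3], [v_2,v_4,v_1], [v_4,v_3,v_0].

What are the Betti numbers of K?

b_0 = 1, b_1 = 0, b_2 = 1.

Take the total order v_0 < v_1 < v_2 < v_3 < v_4 on the vertex set. Then K (dimension 2) consists of the simplices:

  0-simplices (5): [v_0], [v_1], [v_2], [v_3], [v_4]
  1-simplices (9): [v_0,v_1], [v_0,v_2], [v_0,v_3], [v_0,v_4], [v_1,v_2], [v_1,v_3], [v_1,v_4], [v_2,v_4], [v_3,v_4]
  2-simplices (6): [v_0,v_1,v_2], [v_0,v_1,v_3], [v_0,v_2,v_4], [v_0,v_3,v_4], [v_1,v_2,v_4], [v_1,v_3,v_4]

so the chain groups are C_0 ≅ Z^5, C_1 ≅ Z^9, C_2 ≅ Z^6.

The boundary map ∂_1: C_1 → C_0 sends each edge [p,q] (with p < q) to q − p. For instance
  ∂[v_2,v_4] = [v_4] − [v_2].
As a 5×9 matrix over Z this has rank 4, with invariant factors (1,1,1,1).

The boundary map ∂_2: C_2 → C_1 acts by ∂[p,q,r] = [q,r] − [p,r] + [p,q]. For instance
  ∂[v_0,v_1,v_2] = [v_1,v_2] − [v_0,v_2] + [v_0,v_1],
  ∂[v_0,v_2,v_4] = [v_2,v_4] − [v_0,v_4] + [v_0,v_2].
The 9×6 boundary matrix has rank 5 and Smith normal form diag(1,1,1,1,1).

From H_k ≅ ker(∂_k) / im(∂_{k+1}) we obtain:

  H_0: rank C_0 − rank ∂_1 = 5 − 4 = 1, and the invariant factors of ∂_1 are all 1, so H_0 ≅ Z.
  H_1: rank ker ∂_1 − rank ∂_2 = (9 − 4) − 5 = 0, and the invariant factors of ∂_2 are all 1, so H_1 ≅ 0.
  H_2: rank ker ∂_2 − rank ∂_3 = (6 − 5) − 0 = 1, and there is no ∂_3, so H_2 ≅ Z.

Hence the Betti numbers are b_0 = 1, b_1 = 0, b_2 = 1.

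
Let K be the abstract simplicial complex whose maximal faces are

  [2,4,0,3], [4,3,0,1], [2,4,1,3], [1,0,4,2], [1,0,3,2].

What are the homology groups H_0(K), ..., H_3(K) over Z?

We work with the vertex ordering 0 < 1 < 2 < 3 < 4. The simplices of K, each written with vertices in increasing order, are:

  0-simplices (5): [0], [1], [2], [3], [4]
  1-simplices (10): [0,1], [0,2], [0,3], [0,4], [1,2], [1,3], [1,4], [2,3], [2,4], [3,4]
  2-simplices (10): [0,1,2], [0,1,3], [0,1,4], [0,2,3], [0,2,4], [0,3,4], [1,2,3], [1,2,4], [1,3,4], [2,3,4]
  3-simplices (5): [0,1,2,3], [0,1,2,4], [0,1,3,4], [0,2,3,4], [1,2,3,4]

giving chain groups C_0 ≅ Z^5, C_1 ≅ Z^10, C_2 ≅ Z^10, C_3 ≅ Z^5.

∂_1: C_1 → C_0 maps an edge to its endpoints' difference, ∂[p,q] = q − p.
The resulting 5×10 matrix has rank 4, and its Smith normal form has invariant factors (1,1,1,1).

Boundary ∂_2: C_2 → C_1 sends each 2-simplex [p,q,r] to [q,r] − [p,r] + [p,q]. For instance
  ∂[0,2,4] = [2,4] − [0,4] + [0,2],
  ∂[1,3,4] = [3,4] − [1,4] + [1,3].
As a 10×10 matrix over Z this has rank 6, with invariant factors (1,1,1,1,1,1).

The boundary map ∂_3: C_3 → C_2 sends each 3-simplex σ to the alternating sum Σ_i (−1)^i (σ with its i-th vertex removed). For instance
  ∂[0,1,2,3] = [1,2,3] − [0,2,3] + [0,1,3] − [0,1,2],
  ∂[0,1,3,4] = [1,3,4] − [0,3,4] + [0,1,4] − [0,1,3].
The resulting 10×5 matrix has rank 4, and its Smith normal form has invariant factors (1,1,1,1).

Computing H_k = (kernel of ∂_k) / (image of ∂_{k+1}):

  H_0: rank C_0 − rank ∂_1 = 5 − 4 = 1, and the invariant factors of ∂_1 are all 1, so H_0 ≅ Z.
  H_1: rank ker ∂_1 − rank ∂_2 = (10 − 4) − 6 = 0, and the invariant factors of ∂_2 are all 1, so H_1 ≅ 0.
  H_2: rank ker ∂_2 − rank ∂_3 = (10 − 6) − 4 = 0, and the invariant factors of ∂_3 are all 1, so H_2 ≅ 0.
  H_3: rank ker ∂_3 − rank ∂_4 = (5 − 4) − 0 = 1, and there is no ∂_4, so H_3 ≅ Z.

(K is a triangulation of the 3-sphere S^3.)

H_0 = Z,  H_1 = 0,  H_2 = 0,  H_3 = Z.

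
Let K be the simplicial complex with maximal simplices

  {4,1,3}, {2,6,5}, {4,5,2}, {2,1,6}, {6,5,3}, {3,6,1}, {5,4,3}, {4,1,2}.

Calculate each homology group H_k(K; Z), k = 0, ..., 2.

Order the vertices as 1 < 2 < 3 < 4 < 5 < 6. Listing each simplex with vertices in this order, K has dimension 2 with simplices:

  0-simplices (6): [1], [2], [3], [4], [5], [6]
  1-simplices (12): [1,2], [1,3], [1,4], [1,6], [2,4], [2,5], [2,6], [3,4], [3,5], [3,6], [4,5], [5,6]
  2-simplices (8): [1,2,4], [1,2,6], [1,3,4], [1,3,6], [2,4,5], [2,5,6], [3,4,5], [3,5,6]

so the chain groups are C_0 ≅ Z^6, C_1 ≅ Z^12, C_2 ≅ Z^8.

Boundary ∂_1: C_1 → C_0 maps an edge to its endpoints' difference, ∂[p,q] = q − p. For instance
  ∂[2,5] = [5] − [2].
The 6×12 boundary matrix has rank 5 and Smith normal form diag(1,1,1,1,1).

The boundary map ∂_2: C_2 → C_1 maps a triangle to the signed sum of its edges. For instance
  ∂[1,3,4] = [3,4] − [1,4] + [1,3],
  ∂[1,2,6] = [2,6] − [1,6] + [1,2].
The 12×8 boundary matrix has rank 7 and Smith normal form diag(1,1,1,1,1,1,1).

Now H_k = ker ∂_k / im ∂_{k+1}, so:

  H_0: rank C_0 − rank ∂_1 = 6 − 5 = 1, and the invariant factors of ∂_1 are all 1, so H_0 = Z.
  H_1: rank ker ∂_1 − rank ∂_2 = (12 − 5) − 7 = 0, and the invariant factors of ∂_2 are all 1, so H_1 = 0.
  H_2: rank ker ∂_2 − rank ∂_3 = (8 − 7) − 0 = 1, and there is no ∂_3, so H_2 = Z.

As a check, the Euler characteristic is 6 − 12 + 8 = 2, which agrees with 1 − 0 + 1 = 2.

H_0 = Z,  H_1 = 0,  H_2 = Z.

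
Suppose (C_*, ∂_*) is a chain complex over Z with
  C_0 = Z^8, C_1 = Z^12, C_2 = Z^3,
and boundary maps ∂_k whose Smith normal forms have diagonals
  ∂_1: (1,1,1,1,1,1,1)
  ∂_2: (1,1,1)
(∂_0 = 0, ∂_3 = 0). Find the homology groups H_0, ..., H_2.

H_0: b_0 = 8 − 0 − 7 = 1; torsion from ∂_1 factors > 1: none. So H_0 = Z.
H_1: b_1 = 12 − 7 − 3 = 2; torsion from ∂_2 factors > 1: none. So H_1 = Z^2.
H_2: b_2 = 3 − 3 − 0 = 0; torsion from ∂_3 factors > 1: none. So H_2 = 0.

H_0 = Z,  H_1 = Z^2,  H_2 = 0.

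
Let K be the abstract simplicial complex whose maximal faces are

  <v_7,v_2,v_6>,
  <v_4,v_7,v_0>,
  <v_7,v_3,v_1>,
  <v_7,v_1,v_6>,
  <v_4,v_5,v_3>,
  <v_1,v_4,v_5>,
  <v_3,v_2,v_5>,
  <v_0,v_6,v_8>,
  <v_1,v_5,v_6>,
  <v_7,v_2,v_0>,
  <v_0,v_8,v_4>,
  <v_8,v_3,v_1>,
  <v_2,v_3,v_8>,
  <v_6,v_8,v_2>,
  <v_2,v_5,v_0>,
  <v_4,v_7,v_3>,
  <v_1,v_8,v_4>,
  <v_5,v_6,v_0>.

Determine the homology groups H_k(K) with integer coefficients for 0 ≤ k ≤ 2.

Take the total order v_0 < v_1 < v_2 < v_3 < v_4 < v_5 < v_6 < v_7 < v_8 on the vertex set. Then K (dimension 2) consists of the simplices:

  0-simplices (9): [v_0], [v_1], [v_2], [v_3], [v_4], [v_5], [v_6], [v_7], [v_8]
  1-simplices (27): (27 of them)
  2-simplices (18): (18 of them)

Hence C_0 ≅ Z^9, C_1 ≅ Z^27, C_2 ≅ Z^18.

Boundary ∂_1: C_1 → C_0 sends each edge [p,q] (with p < q) to q − p. For instance
  ∂[v_1,v_4] = [v_4] − [v_1].
As a 9×27 matrix over Z this has rank 8, with invariant factors (1,1,1,1,1,1,1,1).

∂_2: C_2 → C_1 acts by ∂[p,q,r] = [q,r] − [p,r] + [p,q]. For instance
  ∂[v_2,v_3,v_8] = [v_3,v_8] − [v_2,v_8] + [v_2,v_3],
  ∂[v_0,v_5,v_6] = [v_5,v_6] − [v_0,v_6] + [v_0,v_5].
As a 27×18 matrix over Z this has rank 18, with invariant factors (1,1,1,1,1,1,1,1,1,1,1,1,1,1,1,1,1,2).

Reading off H_k = ker ∂_k / im ∂_{k+1}:

  H_0: rank C_0 − rank ∂_1 = 9 − 8 = 1, and the invariant factors of ∂_1 are all 1, so H_0 = Z.
  H_1: rank ker ∂_1 − rank ∂_2 = (27 − 8) − 18 = 1, and ∂_2 has invariant factor 2 > 1, so H_1 = Z ⊕ Z/2.
  H_2: rank ker ∂_2 − rank ∂_3 = (18 − 18) − 0 = 0, and there is no ∂_3, so H_2 = 0.

H_0 ≅ Z,  H_1 ≅ Z ⊕ Z/2,  H_2 = 0.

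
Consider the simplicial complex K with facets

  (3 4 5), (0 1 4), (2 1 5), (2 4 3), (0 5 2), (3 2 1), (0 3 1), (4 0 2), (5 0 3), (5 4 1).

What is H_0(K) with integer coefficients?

Order the vertices as 0 < 1 < 2 < 3 < 4 < 5. Listing each simplex with vertices in this order, K has dimension 2 with simplices:

  0-simplices (6): [0], [1], [2], [3], [4], [5]
  1-simplices (15): [0,1], [0,2], [0,3], [0,4], [0,5], [1,2], [1,3], [1,4], [1,5], [2,3], [2,4], [2,5], [3,4], [3,5], [4,5]
  2-simplices (10): [0,1,3], [0,1,4], [0,2,4], [0,2,5], [0,3,5], [1,2,3], [1,2,5], [1,4,5], [2,3,4], [3,4,5]

Hence C_0 ≅ Z^6, C_1 ≅ Z^15, C_2 ≅ Z^10.

∂_1: C_1 → C_0 sends each edge [p,q] (with p < q) to q − p. For instance
  ∂[2,4] = [4] − [2].
The resulting 6×15 matrix has rank 5, and its Smith normal form has invariant factors (1,1,1,1,1).

Boundary ∂_2: C_2 → C_1 sends each 2-simplex [p,q,r] to [q,r] − [p,r] + [p,q]. For instance
  ∂[0,1,4] = [1,4] − [0,4] + [0,1],
  ∂[2,3,4] = [3,4] − [2,4] + [2,3].
The 15×10 boundary matrix has rank 10 and Smith normal form diag(1,1,1,1,1,1,1,1,1,2).

Reading off H_k = ker ∂_k / im ∂_{k+1}:

  H_0: rank C_0 − rank ∂_1 = 6 − 5 = 1, and the invariant factors of ∂_1 are all 1, so H_0 = Z.

(K is a triangulation of the real projective plane RP^2.)

H_0 ≅ Z.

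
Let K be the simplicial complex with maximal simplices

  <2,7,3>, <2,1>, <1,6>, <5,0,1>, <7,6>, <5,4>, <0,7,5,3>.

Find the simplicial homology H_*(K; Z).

H_0 = Z,  H_1 = Z^2,  H_2 = 0,  H_3 = 0.

Fix the vertex order 0 < 1 < 2 < 3 < 4 < 5 < 6 < 7 and write every simplex with vertices in increasing order. Then dim K = 3 and the simplices of K are:

  0-simplices (8): [0], [1], [2], [3], [4], [5], [6], [7]
  1-simplices (14): [0,1], [0,3], [0,5], [0,7], [1,2], [1,5], [1,6], [2,3], [2,7], [3,5], [3,7], [4,5], [5,7], [6,7]
  2-simplices (6): [0,1,5], [0,3,5], [0,3,7], [0,5,7], [2,3,7], [3,5,7]
  3-simplices (1): [0,3,5,7]

giving chain groups C_0 ≅ Z^8, C_1 ≅ Z^14, C_2 ≅ Z^6, C_3 ≅ Z^1.

The boundary map ∂_1: C_1 → C_0 is given by ∂[p,q] = [q] − [p]. For instance
  ∂[6,7] = [7] − [6].
The resulting 8×14 matrix has rank 7, and its Smith normal form has invariant factors (1,1,1,1,1,1,1).

∂_2: C_2 → C_1 sends each 2-simplex [p,q,r] to [q,r] − [p,r] + [p,q]. For instance
  ∂[2,3,7] = [3,7] − [2,7] + [2,3],
  ∂[3,5,7] = [5,7] − [3,7] + [3,5].
This gives a 14×6 integer matrix of rank 5; reducing to Smith normal form yields diagonal entries (1,1,1,1,1).

The boundary map ∂_3: C_3 → C_2 sends each 3-simplex σ to the alternating sum Σ_i (−1)^i (σ with its i-th vertex removed). For instance
  ∂[0,3,5,7] = [3,5,7] − [0,5,7] + [0,3,7] − [0,3,5].
As a 6×1 matrix over Z this has rank 1, with invariant factors (1).

Computing H_k = (kernel of ∂_k) / (image of ∂_{k+1}):

  H_0: rank C_0 − rank ∂_1 = 8 − 7 = 1, and the invariant factors of ∂_1 are all 1, so H_0 = Z.
  H_1: rank ker ∂_1 − rank ∂_2 = (14 − 7) − 5 = 2, and the invariant factors of ∂_2 are all 1, so H_1 = Z^2.
  H_2: rank ker ∂_2 − rank ∂_3 = (6 − 5) − 1 = 0, and the invariant factors of ∂_3 are all 1, so H_2 = 0.
  H_3: rank ker ∂_3 − rank ∂_4 = (1 − 1) − 0 = 0, and there is no ∂_4, so H_3 = 0.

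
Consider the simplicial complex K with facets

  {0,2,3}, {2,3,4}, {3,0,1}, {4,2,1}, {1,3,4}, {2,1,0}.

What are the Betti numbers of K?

We work with the vertex ordering 0 < 1 < 2 < 3 < 4. The simplices of K, each written with vertices in increasing order, are:

  0-simplices (5): [0], [1], [2], [3], [4]
  1-simplices (9): [0,1], [0,2], [0,3], [1,2], [1,3], [1,4], [2,3], [2,4], [3,4]
  2-simplices (6): [0,1,2], [0,1,3], [0,2,3], [1,2,4], [1,3,4], [2,3,4]

so the chain groups are C_0 ≅ Z^5, C_1 ≅ Z^9, C_2 ≅ Z^6.

The boundary map ∂_1: C_1 → C_0 sends each edge [p,q] (with p < q) to q − p.
This gives a 5×9 integer matrix of rank 4; reducing to Smith normal form yields diagonal entries (1,1,1,1).

Boundary ∂_2: C_2 → C_1 maps a triangle to the signed sum of its edges. For instance
  ∂[1,3,4] = [3,4] − [1,4] + [1,3],
  ∂[2,3,4] = [3,4] − [2,4] + [2,3].
The 9×6 boundary matrix has rank 5 and Smith normal form diag(1,1,1,1,1).

Computing H_k = (kernel of ∂_k) / (image of ∂_{k+1}):

  H_0: rank C_0 − rank ∂_1 = 5 − 4 = 1, and the invariant factors of ∂_1 are all 1, so H_0 ≅ Z.
  H_1: rank ker ∂_1 − rank ∂_2 = (9 − 4) − 5 = 0, and the invariant factors of ∂_2 are all 1, so H_1 ≅ 0.
  H_2: rank ker ∂_2 − rank ∂_3 = (6 − 5) − 0 = 1, and there is no ∂_3, so H_2 ≅ Z.

As a check, the Euler characteristic is 5 − 9 + 6 = 2, which agrees with 1 − 0 + 1 = 2.

Hence the Betti numbers are b_0 = 1, b_1 = 0, b_2 = 1.

b_0 = 1, b_1 = 0, b_2 = 1.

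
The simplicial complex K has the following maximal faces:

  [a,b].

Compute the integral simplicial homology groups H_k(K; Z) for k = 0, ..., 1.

Fix the vertex order a < b and write every simplex with vertices in increasing order. Then dim K = 1 and the simplices of K are:

  0-simplices (2): a, b
  1-simplices (1): ab

Hence C_0 ≅ Z^2, C_1 ≅ Z^1.

Boundary ∂_1: C_1 → C_0 is given by ∂[p,q] = [q] − [p]. For instance
  ∂ab = b − a.
As a 2×1 matrix over Z this has rank 1, with invariant factors (1).

Computing H_k = (kernel of ∂_k) / (image of ∂_{k+1}):

  H_0: rank C_0 − rank ∂_1 = 2 − 1 = 1, and the invariant factors of ∂_1 are all 1, so H_0 = Z.
  H_1: rank ker ∂_1 − rank ∂_2 = (1 − 1) − 0 = 0, and there is no ∂_2, so H_1 = 0.

(K is a triangulation of the 1-simplex.)

H_0 ≅ Z,  H_1 = 0.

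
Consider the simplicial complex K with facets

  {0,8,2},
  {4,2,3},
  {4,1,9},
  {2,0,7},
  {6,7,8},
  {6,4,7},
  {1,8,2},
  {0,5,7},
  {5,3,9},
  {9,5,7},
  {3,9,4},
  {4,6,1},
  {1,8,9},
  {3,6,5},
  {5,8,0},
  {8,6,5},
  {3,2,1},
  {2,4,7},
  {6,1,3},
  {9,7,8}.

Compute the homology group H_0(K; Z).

Fix the vertex order 0 < 1 < 2 < 3 < 4 < 5 < 6 < 7 < 8 < 9 and write every simplex with vertices in increasing order. Then dim K = 2 and the simplices of K are:

  0-simplices (10): [0], [1], [2], [3], [4], [5], [6], [7], [8], [9]
  1-simplices (30): (30 of them)
  2-simplices (20): (20 of them)

giving chain groups C_0 ≅ Z^10, C_1 ≅ Z^30, C_2 ≅ Z^20.

∂_1: C_1 → C_0 is given by ∂[p,q] = [q] − [p]. For instance
  ∂[4,7] = [7] − [4].
The resulting 10×30 matrix has rank 9, and its Smith normal form has invariant factors (1,1,1,1,1,1,1,1,1).

∂_2: C_2 → C_1 sends each 2-simplex [p,q,r] to [q,r] − [p,r] + [p,q]. For instance
  ∂[5,7,9] = [7,9] − [5,9] + [5,7],
  ∂[5,6,8] = [6,8] − [5,8] + [5,6].
This gives a 30×20 integer matrix of rank 20; reducing to Smith normal form yields diagonal entries (1,1,1,1,1,1,1,1,1,1,1,1,1,1,1,1,1,1,1,2).

From H_k ≅ ker(∂_k) / im(∂_{k+1}) we obtain:

  H_0: rank C_0 − rank ∂_1 = 10 − 9 = 1, and the invariant factors of ∂_1 are all 1, so H_0 ≅ Z.

(K is a triangulation of the Klein bottle.)

H_0 ≅ Z.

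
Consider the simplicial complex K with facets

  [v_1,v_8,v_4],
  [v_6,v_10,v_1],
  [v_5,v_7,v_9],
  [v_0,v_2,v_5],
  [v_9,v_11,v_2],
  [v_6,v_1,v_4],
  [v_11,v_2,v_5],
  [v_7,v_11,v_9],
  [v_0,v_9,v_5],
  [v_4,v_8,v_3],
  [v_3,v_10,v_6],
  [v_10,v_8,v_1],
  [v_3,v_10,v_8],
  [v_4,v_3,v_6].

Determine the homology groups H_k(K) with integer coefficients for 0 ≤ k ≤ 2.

We work with the vertex ordering v_0 < v_1 < v_2 < v_3 < v_4 < v_5 < v_6 < v_7 < v_8 < v_9 < v_10 < v_11. The simplices of K, each written with vertices in increasing order, are:

  0-simplices (12): [v_0], [v_1], [v_2], [v_3], [v_4], [v_5], [v_6], [v_7], [v_8], [v_9], [v_10], [v_11]
  1-simplices (24): (24 of them)
  2-simplices (14): (14 of them)

so the chain groups are C_0 ≅ Z^12, C_1 ≅ Z^24, C_2 ≅ Z^14.

∂_1: C_1 → C_0 is given by ∂[p,q] = [q] − [p].
This gives a 12×24 integer matrix of rank 10; reducing to Smith normal form yields diagonal entries (1,1,1,1,1,1,1,1,1,1).

∂_2: C_2 → C_1 acts by ∂[p,q,r] = [q,r] − [p,r] + [p,q]. For instance
  ∂[v_1,v_4,v_8] = [v_4,v_8] − [v_1,v_8] + [v_1,v_4],
  ∂[v_1,v_4,v_6] = [v_4,v_6] − [v_1,v_6] + [v_1,v_4].
The resulting 24×14 matrix has rank 13, and its Smith normal form has invariant factors (1,1,1,1,1,1,1,1,1,1,1,1,1).

From H_k ≅ ker(∂_k) / im(∂_{k+1}) we obtain:

  H_0: rank C_0 − rank ∂_1 = 12 − 10 = 2, and the invariant factors of ∂_1 are all 1, so H_0 = Z^2.
  H_1: rank ker ∂_1 − rank ∂_2 = (24 − 10) − 13 = 1, and the invariant factors of ∂_2 are all 1, so H_1 = Z.
  H_2: rank ker ∂_2 − rank ∂_3 = (14 − 13) − 0 = 1, and there is no ∂_3, so H_2 = Z.

As a check, the Euler characteristic is 12 − 24 + 14 = 2, which agrees with 2 − 1 + 1 = 2.

H_0 = Z^2,  H_1 = Z,  H_2 = Z.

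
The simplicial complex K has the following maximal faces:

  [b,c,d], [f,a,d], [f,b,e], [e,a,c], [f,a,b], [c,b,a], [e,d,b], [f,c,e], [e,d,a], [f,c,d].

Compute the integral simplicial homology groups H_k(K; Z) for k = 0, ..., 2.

H_0 ≅ Z,  H_1 ≅ Z/2,  H_2 = 0.

K has 6 vertices, 15 edges, 10 triangles.
rank ∂_0 = 0, rank ∂_1 = 5 ⇒ b_0 = 6 − 0 − 5 = 1; all invariant factors of ∂_1 are 1 so no torsion. So H_0 ≅ Z.
rank ∂_1 = 5, rank ∂_2 = 10 ⇒ b_1 = 15 − 5 − 10 = 0; ∂_2 has invariant factor(s) [2] giving torsion. So H_1 ≅ Z/2.
rank ∂_2 = 10, rank ∂_3 = 0 ⇒ b_2 = 10 − 10 − 0 = 0. So H_2 ≅ 0.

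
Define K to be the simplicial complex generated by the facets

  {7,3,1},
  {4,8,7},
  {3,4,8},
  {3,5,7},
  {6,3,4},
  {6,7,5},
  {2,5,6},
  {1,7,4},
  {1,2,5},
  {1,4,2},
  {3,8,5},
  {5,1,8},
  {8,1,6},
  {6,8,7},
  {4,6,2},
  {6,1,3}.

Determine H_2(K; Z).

H_2 = Z.

Fix the vertex order 1 < 2 < 3 < 4 < 5 < 6 < 7 < 8 and write every simplex with vertices in increasing order. Then dim K = 2 and the simplices of K are:

  0-simplices (8): [1], [2], [3], [4], [5], [6], [7], [8]
  1-simplices (24): (24 of them)
  2-simplices (16): [1,2,4], [1,2,5], [1,3,6], [1,3,7], [1,4,7], [1,5,8], [1,6,8], [2,4,6], [2,5,6], [3,4,6], [3,4,8], [3,5,7], [3,5,8], [4,7,8], [5,6,7], [6,7,8]

Hence C_0 ≅ Z^8, C_1 ≅ Z^24, C_2 ≅ Z^16.

Boundary ∂_1: C_1 → C_0 is given by ∂[p,q] = [q] − [p]. For instance
  ∂[7,8] = [8] − [7].
The resulting 8×24 matrix has rank 7, and its Smith normal form has invariant factors (1,1,1,1,1,1,1).

The boundary map ∂_2: C_2 → C_1 acts by ∂[p,q,r] = [q,r] − [p,r] + [p,q]. For instance
  ∂[1,3,7] = [3,7] − [1,7] + [1,3],
  ∂[5,6,7] = [6,7] − [5,7] + [5,6].
This gives a 24×16 integer matrix of rank 15; reducing to Smith normal form yields diagonal entries (1,1,1,1,1,1,1,1,1,1,1,1,1,1,1).

Computing H_k = (kernel of ∂_k) / (image of ∂_{k+1}):

  H_2: rank ker ∂_2 − rank ∂_3 = (16 − 15) − 0 = 1, and there is no ∂_3, so H_2 = Z.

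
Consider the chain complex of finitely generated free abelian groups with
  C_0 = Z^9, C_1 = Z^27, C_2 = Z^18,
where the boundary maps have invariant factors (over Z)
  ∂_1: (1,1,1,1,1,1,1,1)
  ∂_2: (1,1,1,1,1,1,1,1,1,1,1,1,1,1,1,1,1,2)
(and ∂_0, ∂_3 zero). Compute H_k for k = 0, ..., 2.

H_0 = Z,  H_1 = Z ⊕ Z_2,  H_2 = 0.

H_0: b_0 = 9 − 0 − 8 = 1; torsion from ∂_1 factors > 1: none. So H_0 = Z.
H_1: b_1 = 27 − 8 − 18 = 1; torsion from ∂_2 factors > 1: [2]. So H_1 = Z ⊕ Z_2.
H_2: b_2 = 18 − 18 − 0 = 0; torsion from ∂_3 factors > 1: none. So H_2 = 0.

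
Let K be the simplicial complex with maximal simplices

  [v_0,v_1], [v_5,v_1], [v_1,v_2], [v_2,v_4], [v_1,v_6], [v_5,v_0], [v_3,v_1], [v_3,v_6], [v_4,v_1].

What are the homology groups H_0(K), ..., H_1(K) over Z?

H_0 = Z,  H_1 = Z^3.

We work with the vertex ordering v_0 < v_1 < v_2 < v_3 < v_4 < v_5 < v_6. The simplices of K, each written with vertices in increasing order, are:

  0-simplices (7): [v_0], [v_1], [v_2], [v_3], [v_4], [v_5], [v_6]
  1-simplices (9): [v_0,v_1], [v_0,v_5], [v_1,v_2], [v_1,v_3], [v_1,v_4], [v_1,v_5], [v_1,v_6], [v_2,v_4], [v_3,v_6]

giving chain groups C_0 ≅ Z^7, C_1 ≅ Z^9.

Boundary ∂_1: C_1 → C_0 is given by ∂[p,q] = [q] − [p]. For instance
  ∂[v_2,v_4] = [v_4] − [v_2].
This gives a 7×9 integer matrix of rank 6; reducing to Smith normal form yields diagonal entries (1,1,1,1,1,1).

From H_k ≅ ker(∂_k) / im(∂_{k+1}) we obtain:

  H_0: rank C_0 − rank ∂_1 = 7 − 6 = 1, and the invariant factors of ∂_1 are all 1, so H_0 ≅ Z.
  H_1: rank ker ∂_1 − rank ∂_2 = (9 − 6) − 0 = 3, and there is no ∂_2, so H_1 ≅ Z^3.

As a check, the Euler characteristic is 7 − 9 = -2, which agrees with 1 − 3 = -2.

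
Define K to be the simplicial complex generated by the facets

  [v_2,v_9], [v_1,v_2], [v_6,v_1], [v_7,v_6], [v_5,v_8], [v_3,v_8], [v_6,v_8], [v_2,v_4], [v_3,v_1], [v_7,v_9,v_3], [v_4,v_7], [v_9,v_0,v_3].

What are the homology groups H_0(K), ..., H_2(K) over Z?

Order the vertices as v_0 < v_1 < v_2 < v_3 < v_4 < v_5 < v_6 < v_7 < v_8 < v_9. Listing each simplex with vertices in this order, K has dimension 2 with simplices:

  0-simplices (10): [v_0], [v_1], [v_2], [v_3], [v_4], [v_5], [v_6], [v_7], [v_8], [v_9]
  1-simplices (15): (15 of them)
  2-simplices (2): [v_0,v_3,v_9], [v_3,v_7,v_9]

giving chain groups C_0 ≅ Z^10, C_1 ≅ Z^15, C_2 ≅ Z^2.

∂_1: C_1 → C_0 sends each edge [p,q] (with p < q) to q − p.
The resulting 10×15 matrix has rank 9, and its Smith normal form has invariant factors (1,1,1,1,1,1,1,1,1).

∂_2: C_2 → C_1 acts by ∂[p,q,r] = [q,r] − [p,r] + [p,q]. For instance
  ∂[v_0,v_3,v_9] = [v_3,v_9] − [v_0,v_9] + [v_0,v_3],
  ∂[v_3,v_7,v_9] = [v_7,v_9] − [v_3,v_9] + [v_3,v_7].
The 15×2 boundary matrix has rank 2 and Smith normal form diag(1,1).

Now H_k = ker ∂_k / im ∂_{k+1}, so:

  H_0: rank C_0 − rank ∂_1 = 10 − 9 = 1, and the invariant factors of ∂_1 are all 1, so H_0 = Z.
  H_1: rank ker ∂_1 − rank ∂_2 = (15 − 9) − 2 = 4, and the invariant factors of ∂_2 are all 1, so H_1 = Z^4.
  H_2: rank ker ∂_2 − rank ∂_3 = (2 − 2) − 0 = 0, and there is no ∂_3, so H_2 = 0.

H_0 = Z,  H_1 = Z^4,  H_2 = 0.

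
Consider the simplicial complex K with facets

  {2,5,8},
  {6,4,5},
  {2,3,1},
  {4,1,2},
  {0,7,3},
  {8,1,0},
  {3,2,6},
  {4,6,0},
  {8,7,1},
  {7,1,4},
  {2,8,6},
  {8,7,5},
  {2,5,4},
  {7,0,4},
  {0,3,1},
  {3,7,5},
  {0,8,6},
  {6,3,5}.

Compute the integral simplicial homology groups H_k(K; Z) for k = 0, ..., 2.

Take the total order 0 < 1 < 2 < 3 < 4 < 5 < 6 < 7 < 8 on the vertex set. Then K (dimension 2) consists of the simplices:

  0-simplices (9): [0], [1], [2], [3], [4], [5], [6], [7], [8]
  1-simplices (27): (27 of them)
  2-simplices (18): [0,1,3], [0,1,8], [0,3,7], [0,4,6], [0,4,7], [0,6,8], [1,2,3], [1,2,4], [1,4,7], [1,7,8], [2,3,6], [2,4,5], [2,5,8], [2,6,8], [3,5,6], [3,5,7], [4,5,6], [5,7,8]

Hence C_0 ≅ Z^9, C_1 ≅ Z^27, C_2 ≅ Z^18.

The boundary map ∂_1: C_1 → C_0 is given by ∂[p,q] = [q] − [p].
This gives a 9×27 integer matrix of rank 8; reducing to Smith normal form yields diagonal entries (1,1,1,1,1,1,1,1).

The boundary map ∂_2: C_2 → C_1 acts by ∂[p,q,r] = [q,r] − [p,r] + [p,q]. For instance
  ∂[1,2,4] = [2,4] − [1,4] + [1,2],
  ∂[1,4,7] = [4,7] − [1,7] + [1,4].
As a 27×18 matrix over Z this has rank 18, with invariant factors (1,1,1,1,1,1,1,1,1,1,1,1,1,1,1,1,1,2).

From H_k ≅ ker(∂_k) / im(∂_{k+1}) we obtain:

  H_0: rank C_0 − rank ∂_1 = 9 − 8 = 1, and the invariant factors of ∂_1 are all 1, so H_0 = Z.
  H_1: rank ker ∂_1 − rank ∂_2 = (27 − 8) − 18 = 1, and ∂_2 has invariant factor 2 > 1, so H_1 = Z ⊕ Z/2Z.
  H_2: rank ker ∂_2 − rank ∂_3 = (18 − 18) − 0 = 0, and there is no ∂_3, so H_2 = 0.

As a check, the Euler characteristic is 9 − 27 + 18 = 0, which agrees with 1 − 1 + 0 = 0.
(K is a triangulation of the Klein bottle.)

H_0 = Z,  H_1 = Z ⊕ Z/2Z,  H_2 = 0.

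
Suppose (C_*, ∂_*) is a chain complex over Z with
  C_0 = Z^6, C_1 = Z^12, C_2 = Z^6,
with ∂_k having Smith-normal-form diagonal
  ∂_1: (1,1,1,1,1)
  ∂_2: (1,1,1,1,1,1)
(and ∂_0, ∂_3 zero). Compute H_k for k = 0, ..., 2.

H_0 = Z,  H_1 = Z,  H_2 = 0.

H_0: b_0 = 6 − 0 − 5 = 1; torsion from ∂_1 factors > 1: none. So H_0 = Z.
H_1: b_1 = 12 − 5 − 6 = 1; torsion from ∂_2 factors > 1: none. So H_1 = Z.
H_2: b_2 = 6 − 6 − 0 = 0; torsion from ∂_3 factors > 1: none. So H_2 = 0.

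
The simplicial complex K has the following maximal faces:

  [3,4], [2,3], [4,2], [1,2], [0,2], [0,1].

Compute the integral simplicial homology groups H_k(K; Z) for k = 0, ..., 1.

Order the vertices as 0 < 1 < 2 < 3 < 4. Listing each simplex with vertices in this order, K has dimension 1 with simplices:

  0-simplices (5): [0], [1], [2], [3], [4]
  1-simplices (6): [0,1], [0,2], [1,2], [2,3], [2,4], [3,4]

so the chain groups are C_0 ≅ Z^5, C_1 ≅ Z^6.

The boundary map ∂_1: C_1 → C_0 maps an edge to its endpoints' difference, ∂[p,q] = q − p.
The 5×6 boundary matrix has rank 4 and Smith normal form diag(1,1,1,1).

From H_k ≅ ker(∂_k) / im(∂_{k+1}) we obtain:

  H_0: rank C_0 − rank ∂_1 = 5 − 4 = 1, and the invariant factors of ∂_1 are all 1, so H_0 = Z.
  H_1: rank ker ∂_1 − rank ∂_2 = (6 − 4) − 0 = 2, and there is no ∂_2, so H_1 = Z^2.

(K is a triangulation of a wedge of 2 circles.)

H_0 = Z,  H_1 = Z^2.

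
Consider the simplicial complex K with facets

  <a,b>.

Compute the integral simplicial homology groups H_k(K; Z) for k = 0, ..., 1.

H_0 ≅ Z,  H_1 = 0.

K has 2 vertices, 1 edge.
rank ∂_0 = 0, rank ∂_1 = 1 ⇒ b_0 = 2 − 0 − 1 = 1; all invariant factors of ∂_1 are 1 so no torsion. So H_0 ≅ Z.
rank ∂_1 = 1, rank ∂_2 = 0 ⇒ b_1 = 1 − 1 − 0 = 0. So H_1 ≅ 0.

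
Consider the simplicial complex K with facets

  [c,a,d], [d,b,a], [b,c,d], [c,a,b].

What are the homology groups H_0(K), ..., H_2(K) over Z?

H_0 = Z,  H_1 = 0,  H_2 = Z.

Fix the vertex order a < b < c < d and write every simplex with vertices in increasing order. Then dim K = 2 and the simplices of K are:

  0-simplices (4): a, b, c, d
  1-simplices (6): ab, ac, ad, bc, bd, cd
  2-simplices (4): abc, abd, acd, bcd

giving chain groups C_0 ≅ Z^4, C_1 ≅ Z^6, C_2 ≅ Z^4.

Boundary ∂_1: C_1 → C_0 sends each edge [p,q] (with p < q) to q − p. For instance
  ∂ac = c − a.
As a 4×6 matrix over Z this has rank 3, with invariant factors (1,1,1).

Boundary ∂_2: C_2 → C_1 acts by ∂[p,q,r] = [q,r] − [p,r] + [p,q]. For instance
  ∂acd = cd − ad + ac,
  ∂abc = bc − ac + ab.
The resulting 6×4 matrix has rank 3, and its Smith normal form has invariant factors (1,1,1).

Reading off H_k = ker ∂_k / im ∂_{k+1}:

  H_0: rank C_0 − rank ∂_1 = 4 − 3 = 1, and the invariant factors of ∂_1 are all 1, so H_0 ≅ Z.
  H_1: rank ker ∂_1 − rank ∂_2 = (6 − 3) − 3 = 0, and the invariant factors of ∂_2 are all 1, so H_1 ≅ 0.
  H_2: rank ker ∂_2 − rank ∂_3 = (4 − 3) − 0 = 1, and there is no ∂_3, so H_2 ≅ Z.

As a check, the Euler characteristic is 4 − 6 + 4 = 2, which agrees with 1 − 0 + 1 = 2.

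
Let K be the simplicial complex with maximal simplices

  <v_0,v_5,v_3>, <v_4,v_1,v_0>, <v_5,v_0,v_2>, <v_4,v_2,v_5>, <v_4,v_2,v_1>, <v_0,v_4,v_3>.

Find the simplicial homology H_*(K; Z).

H_0 = Z,  H_1 = Z,  H_2 = 0.

K has 6 vertices, 12 edges, 6 triangles.
rank ∂_0 = 0, rank ∂_1 = 5 ⇒ b_0 = 6 − 0 − 5 = 1; all invariant factors of ∂_1 are 1 so no torsion. So H_0 = Z.
rank ∂_1 = 5, rank ∂_2 = 6 ⇒ b_1 = 12 − 5 − 6 = 1; all invariant factors of ∂_2 are 1 so no torsion. So H_1 = Z.
rank ∂_2 = 6, rank ∂_3 = 0 ⇒ b_2 = 6 − 6 − 0 = 0. So H_2 = 0.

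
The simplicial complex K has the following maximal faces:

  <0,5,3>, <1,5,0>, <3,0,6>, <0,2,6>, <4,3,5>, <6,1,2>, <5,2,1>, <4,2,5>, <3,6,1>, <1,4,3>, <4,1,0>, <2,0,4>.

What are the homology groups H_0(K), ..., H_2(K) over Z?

Order the vertices as 0 < 1 < 2 < 3 < 4 < 5 < 6. Listing each simplex with vertices in this order, K has dimension 2 with simplices:

  0-simplices (7): [0], [1], [2], [3], [4], [5], [6]
  1-simplices (18): [0,1], [0,2], [0,3], [0,4], [0,5], [0,6], [1,2], [1,3], [1,4], [1,5], [1,6], [2,4], [2,5], [2,6], [3,4], [3,5], [3,6], [4,5]
  2-simplices (12): [0,1,4], [0,1,5], [0,2,4], [0,2,6], [0,3,5], [0,3,6], [1,2,5], [1,2,6], [1,3,4], [1,3,6], [2,4,5], [3,4,5]

giving chain groups C_0 ≅ Z^7, C_1 ≅ Z^18, C_2 ≅ Z^12.

∂_1: C_1 → C_0 sends each edge [p,q] (with p < q) to q − p. For instance
  ∂[0,4] = [4] − [0].
The resulting 7×18 matrix has rank 6, and its Smith normal form has invariant factors (1,1,1,1,1,1).

The boundary map ∂_2: C_2 → C_1 acts by ∂[p,q,r] = [q,r] − [p,r] + [p,q]. For instance
  ∂[2,4,5] = [4,5] − [2,5] + [2,4],
  ∂[0,2,6] = [2,6] − [0,6] + [0,2].
This gives a 18×12 integer matrix of rank 12; reducing to Smith normal form yields diagonal entries (1,1,1,1,1,1,1,1,1,1,1,2).

Now H_k = ker ∂_k / im ∂_{k+1}, so:

  H_0: rank C_0 − rank ∂_1 = 7 − 6 = 1, and the invariant factors of ∂_1 are all 1, so H_0 = Z.
  H_1: rank ker ∂_1 − rank ∂_2 = (18 − 6) − 12 = 0, and ∂_2 has invariant factor 2 > 1, so H_1 = Z/2Z.
  H_2: rank ker ∂_2 − rank ∂_3 = (12 − 12) − 0 = 0, and there is no ∂_3, so H_2 = 0.

H_0 ≅ Z,  H_1 ≅ Z/2Z,  H_2 = 0.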